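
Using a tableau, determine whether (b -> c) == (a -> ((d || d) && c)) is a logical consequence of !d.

Initial set: {!d; !((b -> c) == (a -> ((d || d) && c)))}.
!((b -> c) == (a -> ((d || d) && c))): β-rule — branch into (b -> c), !(a -> ((d || d) && c))  //  !(b -> c), (a -> ((d || d) && c)).
  branch 1 (add (b -> c), !(a -> ((d || d) && c))):
    !(a -> ((d || d) && c)): α-rule — add a, !((d || d) && c).
    (b -> c): β-rule — branch into !b  //  c.
      branch 1.1 (add !b):
        !((d || d) && c): β-rule — branch into !(d || d)  //  !c.
          branch 1.1.1 (add !(d || d)):
            !(d || d): α-rule — add !d, !d.
            ○ open, literals {a=1, b=0, d=0}.
          branch 1.1.2 (add !c):
            ○ open, literals {a=1, b=0, c=0, d=0}.
      branch 1.2 (add c):
        !((d || d) && c): β-rule — branch into !(d || d)  //  !c.
          branch 1.2.1 (add !(d || d)):
            !(d || d): α-rule — add !d, !d.
            ○ open, literals {a=1, c=1, d=0}.
          branch 1.2.2 (add !c):
            × closes — contains both c and !c.
  branch 2 (add !(b -> c), (a -> ((d || d) && c))):
    !(b -> c): α-rule — add b, !c.
    (a -> ((d || d) && c)): β-rule — branch into !a  //  ((d || d) && c).
      branch 2.1 (add !a):
        ○ open, literals {a=0, b=1, c=0, d=0}.
      branch 2.2 (add ((d || d) && c)):
        ((d || d) && c): α-rule — add (d || d), c.
        × closes — contains both c and !c.
2 branches closed, 4 open.
An open branch gives a countermodel: a=1, b=0, d=0 (unmentioned atoms arbitrary); the premises hold there but the conclusion fails.

No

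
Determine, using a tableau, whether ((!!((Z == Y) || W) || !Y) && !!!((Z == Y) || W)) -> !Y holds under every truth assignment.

Assume the negation and expand:
Initial set: {F (((!!((Z == Y) || W) || !Y) && !!!((Z == Y) || W)) -> !Y)}.
F (((!!((Z == Y) || W) || !Y) && !!!((Z == Y) || W)) -> !Y): α-rule — add T ((!!((Z == Y) || W) || !Y) && !!!((Z == Y) || W)), F !Y.
T ((!!((Z == Y) || W) || !Y) && !!!((Z == Y) || W)): α-rule — add T (!!((Z == Y) || W) || !Y), T !!!((Z == Y) || W).
T !!!((Z == Y) || W): drop double negation, giving T !((Z == Y) || W).
T !((Z == Y) || W): α-rule — add F (Z == Y), F W.
T (!!((Z == Y) || W) || !Y): β-rule — branch into T !!((Z == Y) || W)  //  T !Y.
  branch 1 (add T !!((Z == Y) || W)):
    T !!((Z == Y) || W): drop double negation, giving T ((Z == Y) || W).
    F (Z == Y): β-rule — branch into T Z, F Y  //  F Z, T Y.
      branch 1.1 (add T Z, F Y):
        × closes — contains both Y and !Y.
      branch 1.2 (add F Z, T Y):
        T ((Z == Y) || W): β-rule — branch into T (Z == Y)  //  T W.
          branch 1.2.1 (add T (Z == Y)):
            T (Z == Y): β-rule — branch into T Z, T Y  //  F Z, F Y.
              branch 1.2.1.1 (add T Z, T Y):
                × closes — contains both Z and !Z.
              branch 1.2.1.2 (add F Z, F Y):
                × closes — contains both Y and !Y.
          branch 1.2.2 (add T W):
            × closes — contains both W and !W.
  branch 2 (add T !Y):
    × closes — contains both Y and !Y.
All 5 branches close.
Every branch closed, so the negation is unsatisfiable and the formula is valid.

Valid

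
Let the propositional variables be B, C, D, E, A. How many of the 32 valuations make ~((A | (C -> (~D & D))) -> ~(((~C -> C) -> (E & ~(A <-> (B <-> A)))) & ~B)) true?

Initial set: {~((A | (C -> (~D & D))) -> ~(((~C -> C) -> (E & ~(A <-> (B <-> A)))) & ~B))}.
~((A | (C -> (~D & D))) -> ~(((~C -> C) -> (E & ~(A <-> (B <-> A)))) & ~B)): α-rule — add (A | (C -> (~D & D))), ~~(((~C -> C) -> (E & ~(A <-> (B <-> A)))) & ~B).
~~(((~C -> C) -> (E & ~(A <-> (B <-> A)))) & ~B): α-rule — add ((~C -> C) -> (E & ~(A <-> (B <-> A)))), ~B.
(A | (C -> (~D & D))): β-rule — branch into A  //  (C -> (~D & D)).
  branch 1 (add A):
    ((~C -> C) -> (E & ~(A <-> (B <-> A)))): β-rule — branch into ~(~C -> C)  //  (E & ~(A <-> (B <-> A))).
      branch 1.1 (add ~(~C -> C)):
        ~(~C -> C): α-rule — add ~C, ~C.
        ○ open, literals {A=1, B=0, C=0}.
      branch 1.2 (add (E & ~(A <-> (B <-> A)))):
        (E & ~(A <-> (B <-> A))): α-rule — add E, ~(A <-> (B <-> A)).
        ~(A <-> (B <-> A)): β-rule — branch into A, ~(B <-> A)  //  ~A, (B <-> A).
          branch 1.2.1 (add A, ~(B <-> A)):
            ~(B <-> A): β-rule — branch into B, ~A  //  ~B, A.
              branch 1.2.1.1 (add B, ~A):
                × closes — contains both B and ~B.
              branch 1.2.1.2 (add ~B, A):
                ○ open, literals {A=1, B=0, E=1}.
          branch 1.2.2 (add ~A, (B <-> A)):
            × closes — contains both A and ~A.
  branch 2 (add (C -> (~D & D))):
    ((~C -> C) -> (E & ~(A <-> (B <-> A)))): β-rule — branch into ~(~C -> C)  //  (E & ~(A <-> (B <-> A))).
      branch 2.1 (add ~(~C -> C)):
        ~(~C -> C): α-rule — add ~C, ~C.
        (C -> (~D & D)): β-rule — branch into ~C  //  (~D & D).
          branch 2.1.1 (add ~C):
            ○ open, literals {B=0, C=0}.
          branch 2.1.2 (add (~D & D)):
            (~D & D): α-rule — add ~D, D.
            × closes — contains both D and ~D.
      branch 2.2 (add (E & ~(A <-> (B <-> A)))):
        (E & ~(A <-> (B <-> A))): α-rule — add E, ~(A <-> (B <-> A)).
        (C -> (~D & D)): β-rule — branch into ~C  //  (~D & D).
          branch 2.2.1 (add ~C):
            ~(A <-> (B <-> A)): β-rule — branch into A, ~(B <-> A)  //  ~A, (B <-> A).
              branch 2.2.1.1 (add A, ~(B <-> A)):
                ~(B <-> A): β-rule — branch into B, ~A  //  ~B, A.
                  branch 2.2.1.1.1 (add B, ~A):
                    × closes — contains both B and ~B.
                  branch 2.2.1.1.2 (add ~B, A):
                    ○ open, literals {A=1, B=0, C=0, E=1}.
              branch 2.2.1.2 (add ~A, (B <-> A)):
                (B <-> A): β-rule — branch into B, A  //  ~B, ~A.
                  branch 2.2.1.2.1 (add B, A):
                    × closes — contains both B and ~B.
                  branch 2.2.1.2.2 (add ~B, ~A):
                    ○ open, literals {A=0, B=0, C=0, E=1}.
          branch 2.2.2 (add (~D & D)):
            (~D & D): α-rule — add ~D, D.
            × closes — contains both D and ~D.
6 branches closed, 5 open.
Each open branch fixes some atoms; the unmentioned ones are free. Counting distinct full assignments: branch {A=1, B=0, C=0} (D, E) contributes 4 new; branch {A=1, B=0, E=1} (C, D) contributes 2 new; branch {B=0, C=0} (D, E, A) contributes 4 new; branch {A=1, B=0, C=0, E=1} (D) contributes 0 new; branch {A=0, B=0, C=0, E=1} (D) contributes 0 new. Total: 10.

10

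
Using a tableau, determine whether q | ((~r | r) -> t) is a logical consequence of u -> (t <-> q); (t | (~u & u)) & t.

Yes

Initial set: {(u -> (t <-> q)); ((t | (~u & u)) & t); ~(q | ((~r | r) -> t))}.
((t | (~u & u)) & t): α-rule — add (t | (~u & u)), t.
~(q | ((~r | r) -> t)): α-rule — add ~q, ~((~r | r) -> t).
~((~r | r) -> t): α-rule — add (~r | r), ~t.
× closes — contains both t and ~t.
All 1 branch closes.
Every branch closed, so the premises entail the conclusion.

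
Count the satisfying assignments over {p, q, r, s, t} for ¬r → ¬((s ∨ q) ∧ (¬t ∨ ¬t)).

Initial set: {T (¬r → ¬((s ∨ q) ∧ (¬t ∨ ¬t)))}.
T (¬r → ¬((s ∨ q) ∧ (¬t ∨ ¬t))): β-rule — branch into F ¬r  //  T ¬((s ∨ q) ∧ (¬t ∨ ¬t)).
  branch 1 (add F ¬r):
    ○ open, literals {r=1}.
  branch 2 (add T ¬((s ∨ q) ∧ (¬t ∨ ¬t))):
    T ¬((s ∨ q) ∧ (¬t ∨ ¬t)): β-rule — branch into F (s ∨ q)  //  F (¬t ∨ ¬t).
      branch 2.1 (add F (s ∨ q)):
        F (s ∨ q): α-rule — add F s, F q.
        ○ open, literals {q=0, s=0}.
      branch 2.2 (add F (¬t ∨ ¬t)):
        F (¬t ∨ ¬t): α-rule — add F ¬t, F ¬t.
        ○ open, literals {t=1}.
0 branches closed, 3 open.
Each open branch fixes some atoms; the unmentioned ones are free. Counting distinct full assignments: branch {r=1} (p, q, s, t) contributes 16 new; branch {q=0, s=0} (p, r, t) contributes 4 new; branch {t=1} (p, q, r, s) contributes 6 new. Total: 26.

26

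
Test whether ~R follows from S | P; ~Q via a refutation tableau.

No

Initial set: {(S | P); ~Q; ~~R}.
(S | P): β-rule — branch into S  //  P.
  branch 1 (add S):
    ○ open, literals {Q=false, R=true, S=true}.
  branch 2 (add P):
    ○ open, literals {P=true, Q=false, R=true}.
0 branches closed, 2 open.
An open branch gives a countermodel: Q=false, R=true, S=true (unmentioned atoms arbitrary); the premises hold there but the conclusion fails.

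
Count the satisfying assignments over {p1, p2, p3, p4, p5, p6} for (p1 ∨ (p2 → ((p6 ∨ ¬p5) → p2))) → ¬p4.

Initial set: {T ((p1 ∨ (p2 → ((p6 ∨ ¬p5) → p2))) → ¬p4)}.
T ((p1 ∨ (p2 → ((p6 ∨ ¬p5) → p2))) → ¬p4): β-rule — branch into F (p1 ∨ (p2 → ((p6 ∨ ¬p5) → p2)))  //  T ¬p4.
  branch 1 (add F (p1 ∨ (p2 → ((p6 ∨ ¬p5) → p2)))):
    F (p1 ∨ (p2 → ((p6 ∨ ¬p5) → p2))): α-rule — add F p1, F (p2 → ((p6 ∨ ¬p5) → p2)).
    F (p2 → ((p6 ∨ ¬p5) → p2)): α-rule — add T p2, F ((p6 ∨ ¬p5) → p2).
    F ((p6 ∨ ¬p5) → p2): α-rule — add T (p6 ∨ ¬p5), F p2.
    × closes — contains both p2 and ¬p2.
  branch 2 (add T ¬p4):
    ○ open, literals {p4=false}.
1 branch closed, 1 open.
Each open branch fixes some atoms; the unmentioned ones are free. Counting distinct full assignments: branch {p4=false} (p1, p2, p3, p5, p6) contributes 32 new. Total: 32.

32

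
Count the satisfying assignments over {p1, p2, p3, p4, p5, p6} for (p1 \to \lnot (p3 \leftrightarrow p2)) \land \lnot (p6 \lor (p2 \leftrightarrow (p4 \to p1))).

Initial set: {((p1 \to \lnot (p3 \leftrightarrow p2)) \land \lnot (p6 \lor (p2 \leftrightarrow (p4 \to p1))))}.
((p1 \to \lnot (p3 \leftrightarrow p2)) \land \lnot (p6 \lor (p2 \leftrightarrow (p4 \to p1)))): α-rule — add (p1 \to \lnot (p3 \leftrightarrow p2)), \lnot (p6 \lor (p2 \leftrightarrow (p4 \to p1))).
\lnot (p6 \lor (p2 \leftrightarrow (p4 \to p1))): α-rule — add \lnot p6, \lnot (p2 \leftrightarrow (p4 \to p1)).
(p1 \to \lnot (p3 \leftrightarrow p2)): β-rule — branch into \lnot p1  //  \lnot (p3 \leftrightarrow p2).
  branch 1 (add \lnot p1):
    \lnot (p2 \leftrightarrow (p4 \to p1)): β-rule — branch into p2, \lnot (p4 \to p1)  //  \lnot p2, (p4 \to p1).
      branch 1.1 (add p2, \lnot (p4 \to p1)):
        \lnot (p4 \to p1): α-rule — add p4, \lnot p1.
        ○ open, literals {p1=F, p2=T, p4=T, p6=F}.
      branch 1.2 (add \lnot p2, (p4 \to p1)):
        (p4 \to p1): β-rule — branch into \lnot p4  //  p1.
          branch 1.2.1 (add \lnot p4):
            ○ open, literals {p1=F, p2=F, p4=F, p6=F}.
          branch 1.2.2 (add p1):
            × closes — contains both p1 and \lnot p1.
  branch 2 (add \lnot (p3 \leftrightarrow p2)):
    \lnot (p2 \leftrightarrow (p4 \to p1)): β-rule — branch into p2, \lnot (p4 \to p1)  //  \lnot p2, (p4 \to p1).
      branch 2.1 (add p2, \lnot (p4 \to p1)):
        \lnot (p4 \to p1): α-rule — add p4, \lnot p1.
        \lnot (p3 \leftrightarrow p2): β-rule — branch into p3, \lnot p2  //  \lnot p3, p2.
          branch 2.1.1 (add p3, \lnot p2):
            × closes — contains both p2 and \lnot p2.
          branch 2.1.2 (add \lnot p3, p2):
            ○ open, literals {p1=F, p2=T, p3=F, p4=T, p6=F}.
      branch 2.2 (add \lnot p2, (p4 \to p1)):
        \lnot (p3 \leftrightarrow p2): β-rule — branch into p3, \lnot p2  //  \lnot p3, p2.
          branch 2.2.1 (add p3, \lnot p2):
            (p4 \to p1): β-rule — branch into \lnot p4  //  p1.
              branch 2.2.1.1 (add \lnot p4):
                ○ open, literals {p2=F, p3=T, p4=F, p6=F}.
              branch 2.2.1.2 (add p1):
                ○ open, literals {p1=T, p2=F, p3=T, p6=F}.
          branch 2.2.2 (add \lnot p3, p2):
            × closes — contains both p2 and \lnot p2.
3 branches closed, 5 open.
Each open branch fixes some atoms; the unmentioned ones are free. Counting distinct full assignments: branch {p1=F, p2=T, p4=T, p6=F} (p3, p5) contributes 4 new; branch {p1=F, p2=F, p4=F, p6=F} (p3, p5) contributes 4 new; branch {p1=F, p2=T, p3=F, p4=T, p6=F} (p5) contributes 0 new; branch {p2=F, p3=T, p4=F, p6=F} (p1, p5) contributes 2 new; branch {p1=T, p2=F, p3=T, p6=F} (p4, p5) contributes 2 new. Total: 12.

12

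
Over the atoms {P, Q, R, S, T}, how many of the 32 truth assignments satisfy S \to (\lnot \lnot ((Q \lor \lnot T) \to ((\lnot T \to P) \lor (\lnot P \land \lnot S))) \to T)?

28

Initial set: {(S \to (\lnot \lnot ((Q \lor \lnot T) \to ((\lnot T \to P) \lor (\lnot P \land \lnot S))) \to T))}.
(S \to (\lnot \lnot ((Q \lor \lnot T) \to ((\lnot T \to P) \lor (\lnot P \land \lnot S))) \to T)): β-rule — branch into \lnot S  //  (\lnot \lnot ((Q \lor \lnot T) \to ((\lnot T \to P) \lor (\lnot P \land \lnot S))) \to T).
  branch 1 (add \lnot S):
    ○ open, literals {S=false}.
  branch 2 (add (\lnot \lnot ((Q \lor \lnot T) \to ((\lnot T \to P) \lor (\lnot P \land \lnot S))) \to T)):
    (\lnot \lnot ((Q \lor \lnot T) \to ((\lnot T \to P) \lor (\lnot P \land \lnot S))) \to T): β-rule — branch into \lnot \lnot \lnot ((Q \lor \lnot T) \to ((\lnot T \to P) \lor (\lnot P \land \lnot S)))  //  T.
      branch 2.1 (add \lnot \lnot \lnot ((Q \lor \lnot T) \to ((\lnot T \to P) \lor (\lnot P \land \lnot S)))):
        \lnot \lnot \lnot ((Q \lor \lnot T) \to ((\lnot T \to P) \lor (\lnot P \land \lnot S))): drop double negation, giving \lnot ((Q \lor \lnot T) \to ((\lnot T \to P) \lor (\lnot P \land \lnot S))).
        \lnot ((Q \lor \lnot T) \to ((\lnot T \to P) \lor (\lnot P \land \lnot S))): α-rule — add (Q \lor \lnot T), \lnot ((\lnot T \to P) \lor (\lnot P \land \lnot S)).
        \lnot ((\lnot T \to P) \lor (\lnot P \land \lnot S)): α-rule — add \lnot (\lnot T \to P), \lnot (\lnot P \land \lnot S).
        \lnot (\lnot T \to P): α-rule — add \lnot T, \lnot P.
        (Q \lor \lnot T): β-rule — branch into Q  //  \lnot T.
          branch 2.1.1 (add Q):
            \lnot (\lnot P \land \lnot S): β-rule — branch into \lnot \lnot P  //  \lnot \lnot S.
              branch 2.1.1.1 (add \lnot \lnot P):
                × closes — contains both P and \lnot P.
              branch 2.1.1.2 (add \lnot \lnot S):
                ○ open, literals {P=false, Q=true, S=true, T=false}.
          branch 2.1.2 (add \lnot T):
            \lnot (\lnot P \land \lnot S): β-rule — branch into \lnot \lnot P  //  \lnot \lnot S.
              branch 2.1.2.1 (add \lnot \lnot P):
                × closes — contains both P and \lnot P.
              branch 2.1.2.2 (add \lnot \lnot S):
                ○ open, literals {P=false, S=true, T=false}.
      branch 2.2 (add T):
        ○ open, literals {T=true}.
2 branches closed, 4 open.
Each open branch fixes some atoms; the unmentioned ones are free. Counting distinct full assignments: branch {S=false} (P, Q, R, T) contributes 16 new; branch {P=false, Q=true, S=true, T=false} (R) contributes 2 new; branch {P=false, S=true, T=false} (Q, R) contributes 2 new; branch {T=true} (P, Q, R, S) contributes 8 new. Total: 28.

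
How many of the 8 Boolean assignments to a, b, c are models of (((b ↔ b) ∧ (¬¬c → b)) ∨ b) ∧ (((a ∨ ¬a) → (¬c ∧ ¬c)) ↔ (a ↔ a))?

Initial set: {((((b ↔ b) ∧ (¬¬c → b)) ∨ b) ∧ (((a ∨ ¬a) → (¬c ∧ ¬c)) ↔ (a ↔ a)))}.
((((b ↔ b) ∧ (¬¬c → b)) ∨ b) ∧ (((a ∨ ¬a) → (¬c ∧ ¬c)) ↔ (a ↔ a))): α-rule — add (((b ↔ b) ∧ (¬¬c → b)) ∨ b), (((a ∨ ¬a) → (¬c ∧ ¬c)) ↔ (a ↔ a)).
(((b ↔ b) ∧ (¬¬c → b)) ∨ b): β-rule — branch into ((b ↔ b) ∧ (¬¬c → b))  //  b.
  branch 1 (add ((b ↔ b) ∧ (¬¬c → b))):
    ((b ↔ b) ∧ (¬¬c → b)): α-rule — add (b ↔ b), (¬¬c → b).
    (((a ∨ ¬a) → (¬c ∧ ¬c)) ↔ (a ↔ a)): β-rule — branch into ((a ∨ ¬a) → (¬c ∧ ¬c)), (a ↔ a)  //  ¬((a ∨ ¬a) → (¬c ∧ ¬c)), ¬(a ↔ a).
      branch 1.1 (add ((a ∨ ¬a) → (¬c ∧ ¬c)), (a ↔ a)):
        (b ↔ b): β-rule — branch into b, b  //  ¬b, ¬b.
          branch 1.1.1 (add b, b):
            (¬¬c → b): β-rule — branch into ¬¬¬c  //  b.
              branch 1.1.1.1 (add ¬¬¬c):
                ¬¬¬c: drop double negation, giving ¬c.
                ((a ∨ ¬a) → (¬c ∧ ¬c)): β-rule — branch into ¬(a ∨ ¬a)  //  (¬c ∧ ¬c).
                  branch 1.1.1.1.1 (add ¬(a ∨ ¬a)):
                    ¬(a ∨ ¬a): α-rule — add ¬a, ¬¬a.
                    × closes — contains both a and ¬a.
                  branch 1.1.1.1.2 (add (¬c ∧ ¬c)):
                    (¬c ∧ ¬c): α-rule — add ¬c, ¬c.
                    (a ↔ a): β-rule — branch into a, a  //  ¬a, ¬a.
                      branch 1.1.1.1.2.1 (add a, a):
                        ○ open, literals {a=1, b=1, c=0}.
                      branch 1.1.1.1.2.2 (add ¬a, ¬a):
                        ○ open, literals {a=0, b=1, c=0}.
              branch 1.1.1.2 (add b):
                ((a ∨ ¬a) → (¬c ∧ ¬c)): β-rule — branch into ¬(a ∨ ¬a)  //  (¬c ∧ ¬c).
                  branch 1.1.1.2.1 (add ¬(a ∨ ¬a)):
                    ¬(a ∨ ¬a): α-rule — add ¬a, ¬¬a.
                    × closes — contains both a and ¬a.
                  branch 1.1.1.2.2 (add (¬c ∧ ¬c)):
                    (¬c ∧ ¬c): α-rule — add ¬c, ¬c.
                    (a ↔ a): β-rule — branch into a, a  //  ¬a, ¬a.
                      branch 1.1.1.2.2.1 (add a, a):
                        ○ open, literals {a=1, b=1, c=0}.
                      branch 1.1.1.2.2.2 (add ¬a, ¬a):
                        ○ open, literals {a=0, b=1, c=0}.
          branch 1.1.2 (add ¬b, ¬b):
            (¬¬c → b): β-rule — branch into ¬¬¬c  //  b.
              branch 1.1.2.1 (add ¬¬¬c):
                ¬¬¬c: drop double negation, giving ¬c.
                ((a ∨ ¬a) → (¬c ∧ ¬c)): β-rule — branch into ¬(a ∨ ¬a)  //  (¬c ∧ ¬c).
                  branch 1.1.2.1.1 (add ¬(a ∨ ¬a)):
                    ¬(a ∨ ¬a): α-rule — add ¬a, ¬¬a.
                    × closes — contains both a and ¬a.
                  branch 1.1.2.1.2 (add (¬c ∧ ¬c)):
                    (¬c ∧ ¬c): α-rule — add ¬c, ¬c.
                    (a ↔ a): β-rule — branch into a, a  //  ¬a, ¬a.
                      branch 1.1.2.1.2.1 (add a, a):
                        ○ open, literals {a=1, b=0, c=0}.
                      branch 1.1.2.1.2.2 (add ¬a, ¬a):
                        ○ open, literals {a=0, b=0, c=0}.
              branch 1.1.2.2 (add b):
                × closes — contains both b and ¬b.
      branch 1.2 (add ¬((a ∨ ¬a) → (¬c ∧ ¬c)), ¬(a ↔ a)):
        ¬((a ∨ ¬a) → (¬c ∧ ¬c)): α-rule — add (a ∨ ¬a), ¬(¬c ∧ ¬c).
        (b ↔ b): β-rule — branch into b, b  //  ¬b, ¬b.
          branch 1.2.1 (add b, b):
            (¬¬c → b): β-rule — branch into ¬¬¬c  //  b.
              branch 1.2.1.1 (add ¬¬¬c):
                ¬¬¬c: drop double negation, giving ¬c.
                ¬(a ↔ a): β-rule — branch into a, ¬a  //  ¬a, a.
                  branch 1.2.1.1.1 (add a, ¬a):
                    × closes — contains both a and ¬a.
                  branch 1.2.1.1.2 (add ¬a, a):
                    × closes — contains both a and ¬a.
              branch 1.2.1.2 (add b):
                ¬(a ↔ a): β-rule — branch into a, ¬a  //  ¬a, a.
                  branch 1.2.1.2.1 (add a, ¬a):
                    × closes — contains both a and ¬a.
                  branch 1.2.1.2.2 (add ¬a, a):
                    × closes — contains both a and ¬a.
          branch 1.2.2 (add ¬b, ¬b):
            (¬¬c → b): β-rule — branch into ¬¬¬c  //  b.
              branch 1.2.2.1 (add ¬¬¬c):
                ¬¬¬c: drop double negation, giving ¬c.
                ¬(a ↔ a): β-rule — branch into a, ¬a  //  ¬a, a.
                  branch 1.2.2.1.1 (add a, ¬a):
                    × closes — contains both a and ¬a.
                  branch 1.2.2.1.2 (add ¬a, a):
                    × closes — contains both a and ¬a.
              branch 1.2.2.2 (add b):
                × closes — contains both b and ¬b.
  branch 2 (add b):
    (((a ∨ ¬a) → (¬c ∧ ¬c)) ↔ (a ↔ a)): β-rule — branch into ((a ∨ ¬a) → (¬c ∧ ¬c)), (a ↔ a)  //  ¬((a ∨ ¬a) → (¬c ∧ ¬c)), ¬(a ↔ a).
      branch 2.1 (add ((a ∨ ¬a) → (¬c ∧ ¬c)), (a ↔ a)):
        ((a ∨ ¬a) → (¬c ∧ ¬c)): β-rule — branch into ¬(a ∨ ¬a)  //  (¬c ∧ ¬c).
          branch 2.1.1 (add ¬(a ∨ ¬a)):
            ¬(a ∨ ¬a): α-rule — add ¬a, ¬¬a.
            × closes — contains both a and ¬a.
          branch 2.1.2 (add (¬c ∧ ¬c)):
            (¬c ∧ ¬c): α-rule — add ¬c, ¬c.
            (a ↔ a): β-rule — branch into a, a  //  ¬a, ¬a.
              branch 2.1.2.1 (add a, a):
                ○ open, literals {a=1, b=1, c=0}.
              branch 2.1.2.2 (add ¬a, ¬a):
                ○ open, literals {a=0, b=1, c=0}.
      branch 2.2 (add ¬((a ∨ ¬a) → (¬c ∧ ¬c)), ¬(a ↔ a)):
        ¬((a ∨ ¬a) → (¬c ∧ ¬c)): α-rule — add (a ∨ ¬a), ¬(¬c ∧ ¬c).
        ¬(a ↔ a): β-rule — branch into a, ¬a  //  ¬a, a.
          branch 2.2.1 (add a, ¬a):
            × closes — contains both a and ¬a.
          branch 2.2.2 (add ¬a, a):
            × closes — contains both a and ¬a.
14 branches closed, 8 open.
Each open branch fixes some atoms; the unmentioned ones are free. Counting distinct full assignments: branch {a=1, b=1, c=0} (none free) contributes 1 new; branch {a=0, b=1, c=0} (none free) contributes 1 new; branch {a=1, b=1, c=0} (none free) contributes 0 new; branch {a=0, b=1, c=0} (none free) contributes 0 new; branch {a=1, b=0, c=0} (none free) contributes 1 new; branch {a=0, b=0, c=0} (none free) contributes 1 new; branch {a=1, b=1, c=0} (none free) contributes 0 new; branch {a=0, b=1, c=0} (none free) contributes 0 new. Total: 4.

4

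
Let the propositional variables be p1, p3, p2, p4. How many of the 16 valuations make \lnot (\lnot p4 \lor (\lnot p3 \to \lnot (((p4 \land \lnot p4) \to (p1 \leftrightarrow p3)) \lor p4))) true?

4

Initial set: {T \lnot (\lnot p4 \lor (\lnot p3 \to \lnot (((p4 \land \lnot p4) \to (p1 \leftrightarrow p3)) \lor p4)))}.
T \lnot (\lnot p4 \lor (\lnot p3 \to \lnot (((p4 \land \lnot p4) \to (p1 \leftrightarrow p3)) \lor p4))): α-rule — add F \lnot p4, F (\lnot p3 \to \lnot (((p4 \land \lnot p4) \to (p1 \leftrightarrow p3)) \lor p4)).
F (\lnot p3 \to \lnot (((p4 \land \lnot p4) \to (p1 \leftrightarrow p3)) \lor p4)): α-rule — add T \lnot p3, F \lnot (((p4 \land \lnot p4) \to (p1 \leftrightarrow p3)) \lor p4).
F \lnot (((p4 \land \lnot p4) \to (p1 \leftrightarrow p3)) \lor p4): β-rule — branch into T ((p4 \land \lnot p4) \to (p1 \leftrightarrow p3))  //  T p4.
  branch 1 (add T ((p4 \land \lnot p4) \to (p1 \leftrightarrow p3))):
    T ((p4 \land \lnot p4) \to (p1 \leftrightarrow p3)): β-rule — branch into F (p4 \land \lnot p4)  //  T (p1 \leftrightarrow p3).
      branch 1.1 (add F (p4 \land \lnot p4)):
        F (p4 \land \lnot p4): β-rule — branch into F p4  //  F \lnot p4.
          branch 1.1.1 (add F p4):
            × closes — contains both p4 and \lnot p4.
          branch 1.1.2 (add F \lnot p4):
            ○ open, literals {p3=F, p4=T}.
      branch 1.2 (add T (p1 \leftrightarrow p3)):
        T (p1 \leftrightarrow p3): β-rule — branch into T p1, T p3  //  F p1, F p3.
          branch 1.2.1 (add T p1, T p3):
            × closes — contains both p3 and \lnot p3.
          branch 1.2.2 (add F p1, F p3):
            ○ open, literals {p1=F, p3=F, p4=T}.
  branch 2 (add T p4):
    ○ open, literals {p3=F, p4=T}.
2 branches closed, 3 open.
Each open branch fixes some atoms; the unmentioned ones are free. Counting distinct full assignments: branch {p3=F, p4=T} (p1, p2) contributes 4 new; branch {p1=F, p3=F, p4=T} (p2) contributes 0 new; branch {p3=F, p4=T} (p1, p2) contributes 0 new. Total: 4.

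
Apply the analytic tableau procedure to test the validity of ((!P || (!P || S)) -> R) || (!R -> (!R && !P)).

Not valid

Assume the negation and expand:
Initial set: {!(((!P || (!P || S)) -> R) || (!R -> (!R && !P)))}.
!(((!P || (!P || S)) -> R) || (!R -> (!R && !P))): α-rule — add !((!P || (!P || S)) -> R), !(!R -> (!R && !P)).
!((!P || (!P || S)) -> R): α-rule — add (!P || (!P || S)), !R.
!(!R -> (!R && !P)): α-rule — add !R, !(!R && !P).
(!P || (!P || S)): β-rule — branch into !P  //  (!P || S).
  branch 1 (add !P):
    !(!R && !P): β-rule — branch into !!R  //  !!P.
      branch 1.1 (add !!R):
        × closes — contains both R and !R.
      branch 1.2 (add !!P):
        × closes — contains both P and !P.
  branch 2 (add (!P || S)):
    !(!R && !P): β-rule — branch into !!R  //  !!P.
      branch 2.1 (add !!R):
        × closes — contains both R and !R.
      branch 2.2 (add !!P):
        (!P || S): β-rule — branch into !P  //  S.
          branch 2.2.1 (add !P):
            × closes — contains both P and !P.
          branch 2.2.2 (add S):
            ○ open, literals {P=1, R=0, S=1}.
4 branches closed, 1 open.
An open branch gives a countermodel: P=1, R=0, S=1 (unmentioned atoms arbitrary); under it the original formula is false.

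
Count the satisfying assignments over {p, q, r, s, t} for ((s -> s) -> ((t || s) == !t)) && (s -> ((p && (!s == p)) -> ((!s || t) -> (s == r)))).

Initial set: {(((s -> s) -> ((t || s) == !t)) && (s -> ((p && (!s == p)) -> ((!s || t) -> (s == r)))))}.
(((s -> s) -> ((t || s) == !t)) && (s -> ((p && (!s == p)) -> ((!s || t) -> (s == r))))): α-rule — add ((s -> s) -> ((t || s) == !t)), (s -> ((p && (!s == p)) -> ((!s || t) -> (s == r)))).
((s -> s) -> ((t || s) == !t)): β-rule — branch into !(s -> s)  //  ((t || s) == !t).
  branch 1 (add !(s -> s)):
    !(s -> s): α-rule — add s, !s.
    × closes — contains both s and !s.
  branch 2 (add ((t || s) == !t)):
    (s -> ((p && (!s == p)) -> ((!s || t) -> (s == r)))): β-rule — branch into !s  //  ((p && (!s == p)) -> ((!s || t) -> (s == r))).
      branch 2.1 (add !s):
        ((t || s) == !t): β-rule — branch into (t || s), !t  //  !(t || s), !!t.
          branch 2.1.1 (add (t || s), !t):
            (t || s): β-rule — branch into t  //  s.
              branch 2.1.1.1 (add t):
                × closes — contains both t and !t.
              branch 2.1.1.2 (add s):
                × closes — contains both s and !s.
          branch 2.1.2 (add !(t || s), !!t):
            !(t || s): α-rule — add !t, !s.
            × closes — contains both t and !t.
      branch 2.2 (add ((p && (!s == p)) -> ((!s || t) -> (s == r)))):
        ((t || s) == !t): β-rule — branch into (t || s), !t  //  !(t || s), !!t.
          branch 2.2.1 (add (t || s), !t):
            ((p && (!s == p)) -> ((!s || t) -> (s == r))): β-rule — branch into !(p && (!s == p))  //  ((!s || t) -> (s == r)).
              branch 2.2.1.1 (add !(p && (!s == p))):
                (t || s): β-rule — branch into t  //  s.
                  branch 2.2.1.1.1 (add t):
                    × closes — contains both t and !t.
                  branch 2.2.1.1.2 (add s):
                    !(p && (!s == p)): β-rule — branch into !p  //  !(!s == p).
                      branch 2.2.1.1.2.1 (add !p):
                        ○ open, literals {p=false, s=true, t=false}.
                      branch 2.2.1.1.2.2 (add !(!s == p)):
                        !(!s == p): β-rule — branch into !s, !p  //  !!s, p.
                          branch 2.2.1.1.2.2.1 (add !s, !p):
                            × closes — contains both s and !s.
                          branch 2.2.1.1.2.2.2 (add !!s, p):
                            ○ open, literals {p=true, s=true, t=false}.
              branch 2.2.1.2 (add ((!s || t) -> (s == r))):
                (t || s): β-rule — branch into t  //  s.
                  branch 2.2.1.2.1 (add t):
                    × closes — contains both t and !t.
                  branch 2.2.1.2.2 (add s):
                    ((!s || t) -> (s == r)): β-rule — branch into !(!s || t)  //  (s == r).
                      branch 2.2.1.2.2.1 (add !(!s || t)):
                        !(!s || t): α-rule — add !!s, !t.
                        ○ open, literals {s=true, t=false}.
                      branch 2.2.1.2.2.2 (add (s == r)):
                        (s == r): β-rule — branch into s, r  //  !s, !r.
                          branch 2.2.1.2.2.2.1 (add s, r):
                            ○ open, literals {r=true, s=true, t=false}.
                          branch 2.2.1.2.2.2.2 (add !s, !r):
                            × closes — contains both s and !s.
          branch 2.2.2 (add !(t || s), !!t):
            !(t || s): α-rule — add !t, !s.
            × closes — contains both t and !t.
9 branches closed, 4 open.
Each open branch fixes some atoms; the unmentioned ones are free. Counting distinct full assignments: branch {p=false, s=true, t=false} (q, r) contributes 4 new; branch {p=true, s=true, t=false} (q, r) contributes 4 new; branch {s=true, t=false} (p, q, r) contributes 0 new; branch {r=true, s=true, t=false} (p, q) contributes 0 new. Total: 8.

8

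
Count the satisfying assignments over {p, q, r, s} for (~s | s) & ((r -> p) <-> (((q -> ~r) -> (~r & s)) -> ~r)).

12

Initial set: {((~s | s) & ((r -> p) <-> (((q -> ~r) -> (~r & s)) -> ~r)))}.
((~s | s) & ((r -> p) <-> (((q -> ~r) -> (~r & s)) -> ~r))): α-rule — add (~s | s), ((r -> p) <-> (((q -> ~r) -> (~r & s)) -> ~r)).
(~s | s): β-rule — branch into ~s  //  s.
  branch 1 (add ~s):
    ((r -> p) <-> (((q -> ~r) -> (~r & s)) -> ~r)): β-rule — branch into (r -> p), (((q -> ~r) -> (~r & s)) -> ~r)  //  ~(r -> p), ~(((q -> ~r) -> (~r & s)) -> ~r).
      branch 1.1 (add (r -> p), (((q -> ~r) -> (~r & s)) -> ~r)):
        (r -> p): β-rule — branch into ~r  //  p.
          branch 1.1.1 (add ~r):
            (((q -> ~r) -> (~r & s)) -> ~r): β-rule — branch into ~((q -> ~r) -> (~r & s))  //  ~r.
              branch 1.1.1.1 (add ~((q -> ~r) -> (~r & s))):
                ~((q -> ~r) -> (~r & s)): α-rule — add (q -> ~r), ~(~r & s).
                (q -> ~r): β-rule — branch into ~q  //  ~r.
                  branch 1.1.1.1.1 (add ~q):
                    ~(~r & s): β-rule — branch into ~~r  //  ~s.
                      branch 1.1.1.1.1.1 (add ~~r):
                        × closes — contains both r and ~r.
                      branch 1.1.1.1.1.2 (add ~s):
                        ○ open, literals {q=0, r=0, s=0}.
                  branch 1.1.1.1.2 (add ~r):
                    ~(~r & s): β-rule — branch into ~~r  //  ~s.
                      branch 1.1.1.1.2.1 (add ~~r):
                        × closes — contains both r and ~r.
                      branch 1.1.1.1.2.2 (add ~s):
                        ○ open, literals {r=0, s=0}.
              branch 1.1.1.2 (add ~r):
                ○ open, literals {r=0, s=0}.
          branch 1.1.2 (add p):
            (((q -> ~r) -> (~r & s)) -> ~r): β-rule — branch into ~((q -> ~r) -> (~r & s))  //  ~r.
              branch 1.1.2.1 (add ~((q -> ~r) -> (~r & s))):
                ~((q -> ~r) -> (~r & s)): α-rule — add (q -> ~r), ~(~r & s).
                (q -> ~r): β-rule — branch into ~q  //  ~r.
                  branch 1.1.2.1.1 (add ~q):
                    ~(~r & s): β-rule — branch into ~~r  //  ~s.
                      branch 1.1.2.1.1.1 (add ~~r):
                        ○ open, literals {p=1, q=0, r=1, s=0}.
                      branch 1.1.2.1.1.2 (add ~s):
                        ○ open, literals {p=1, q=0, s=0}.
                  branch 1.1.2.1.2 (add ~r):
                    ~(~r & s): β-rule — branch into ~~r  //  ~s.
                      branch 1.1.2.1.2.1 (add ~~r):
                        × closes — contains both r and ~r.
                      branch 1.1.2.1.2.2 (add ~s):
                        ○ open, literals {p=1, r=0, s=0}.
              branch 1.1.2.2 (add ~r):
                ○ open, literals {p=1, r=0, s=0}.
      branch 1.2 (add ~(r -> p), ~(((q -> ~r) -> (~r & s)) -> ~r)):
        ~(r -> p): α-rule — add r, ~p.
        ~(((q -> ~r) -> (~r & s)) -> ~r): α-rule — add ((q -> ~r) -> (~r & s)), ~~r.
        ((q -> ~r) -> (~r & s)): β-rule — branch into ~(q -> ~r)  //  (~r & s).
          branch 1.2.1 (add ~(q -> ~r)):
            ~(q -> ~r): α-rule — add q, ~~r.
            ○ open, literals {p=0, q=1, r=1, s=0}.
          branch 1.2.2 (add (~r & s)):
            (~r & s): α-rule — add ~r, s.
            × closes — contains both r and ~r.
  branch 2 (add s):
    ((r -> p) <-> (((q -> ~r) -> (~r & s)) -> ~r)): β-rule — branch into (r -> p), (((q -> ~r) -> (~r & s)) -> ~r)  //  ~(r -> p), ~(((q -> ~r) -> (~r & s)) -> ~r).
      branch 2.1 (add (r -> p), (((q -> ~r) -> (~r & s)) -> ~r)):
        (r -> p): β-rule — branch into ~r  //  p.
          branch 2.1.1 (add ~r):
            (((q -> ~r) -> (~r & s)) -> ~r): β-rule — branch into ~((q -> ~r) -> (~r & s))  //  ~r.
              branch 2.1.1.1 (add ~((q -> ~r) -> (~r & s))):
                ~((q -> ~r) -> (~r & s)): α-rule — add (q -> ~r), ~(~r & s).
                (q -> ~r): β-rule — branch into ~q  //  ~r.
                  branch 2.1.1.1.1 (add ~q):
                    ~(~r & s): β-rule — branch into ~~r  //  ~s.
                      branch 2.1.1.1.1.1 (add ~~r):
                        × closes — contains both r and ~r.
                      branch 2.1.1.1.1.2 (add ~s):
                        × closes — contains both s and ~s.
                  branch 2.1.1.1.2 (add ~r):
                    ~(~r & s): β-rule — branch into ~~r  //  ~s.
                      branch 2.1.1.1.2.1 (add ~~r):
                        × closes — contains both r and ~r.
                      branch 2.1.1.1.2.2 (add ~s):
                        × closes — contains both s and ~s.
              branch 2.1.1.2 (add ~r):
                ○ open, literals {r=0, s=1}.
          branch 2.1.2 (add p):
            (((q -> ~r) -> (~r & s)) -> ~r): β-rule — branch into ~((q -> ~r) -> (~r & s))  //  ~r.
              branch 2.1.2.1 (add ~((q -> ~r) -> (~r & s))):
                ~((q -> ~r) -> (~r & s)): α-rule — add (q -> ~r), ~(~r & s).
                (q -> ~r): β-rule — branch into ~q  //  ~r.
                  branch 2.1.2.1.1 (add ~q):
                    ~(~r & s): β-rule — branch into ~~r  //  ~s.
                      branch 2.1.2.1.1.1 (add ~~r):
                        ○ open, literals {p=1, q=0, r=1, s=1}.
                      branch 2.1.2.1.1.2 (add ~s):
                        × closes — contains both s and ~s.
                  branch 2.1.2.1.2 (add ~r):
                    ~(~r & s): β-rule — branch into ~~r  //  ~s.
                      branch 2.1.2.1.2.1 (add ~~r):
                        × closes — contains both r and ~r.
                      branch 2.1.2.1.2.2 (add ~s):
                        × closes — contains both s and ~s.
              branch 2.1.2.2 (add ~r):
                ○ open, literals {p=1, r=0, s=1}.
      branch 2.2 (add ~(r -> p), ~(((q -> ~r) -> (~r & s)) -> ~r)):
        ~(r -> p): α-rule — add r, ~p.
        ~(((q -> ~r) -> (~r & s)) -> ~r): α-rule — add ((q -> ~r) -> (~r & s)), ~~r.
        ((q -> ~r) -> (~r & s)): β-rule — branch into ~(q -> ~r)  //  (~r & s).
          branch 2.2.1 (add ~(q -> ~r)):
            ~(q -> ~r): α-rule — add q, ~~r.
            ○ open, literals {p=0, q=1, r=1, s=1}.
          branch 2.2.2 (add (~r & s)):
            (~r & s): α-rule — add ~r, s.
            × closes — contains both r and ~r.
12 branches closed, 12 open.
Each open branch fixes some atoms; the unmentioned ones are free. Counting distinct full assignments: branch {q=0, r=0, s=0} (p) contributes 2 new; branch {r=0, s=0} (p, q) contributes 2 new; branch {r=0, s=0} (p, q) contributes 0 new; branch {p=1, q=0, r=1, s=0} (none free) contributes 1 new; branch {p=1, q=0, s=0} (r) contributes 0 new; branch {p=1, r=0, s=0} (q) contributes 0 new; branch {p=1, r=0, s=0} (q) contributes 0 new; branch {p=0, q=1, r=1, s=0} (none free) contributes 1 new; branch {r=0, s=1} (p, q) contributes 4 new; branch {p=1, q=0, r=1, s=1} (none free) contributes 1 new; branch {p=1, r=0, s=1} (q) contributes 0 new; branch {p=0, q=1, r=1, s=1} (none free) contributes 1 new. Total: 12.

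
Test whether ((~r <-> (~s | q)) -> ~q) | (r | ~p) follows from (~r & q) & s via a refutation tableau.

No

Initial set: {T ((~r & q) & s); F (((~r <-> (~s | q)) -> ~q) | (r | ~p))}.
T ((~r & q) & s): α-rule — add T (~r & q), T s.
F (((~r <-> (~s | q)) -> ~q) | (r | ~p)): α-rule — add F ((~r <-> (~s | q)) -> ~q), F (r | ~p).
T (~r & q): α-rule — add T ~r, T q.
F ((~r <-> (~s | q)) -> ~q): α-rule — add T (~r <-> (~s | q)), F ~q.
F (r | ~p): α-rule — add F r, F ~p.
T (~r <-> (~s | q)): β-rule — branch into T ~r, T (~s | q)  //  F ~r, F (~s | q).
  branch 1 (add T ~r, T (~s | q)):
    T (~s | q): β-rule — branch into T ~s  //  T q.
      branch 1.1 (add T ~s):
        × closes — contains both s and ~s.
      branch 1.2 (add T q):
        ○ open, literals {p=true, q=true, r=false, s=true}.
  branch 2 (add F ~r, F (~s | q)):
    × closes — contains both r and ~r.
2 branches closed, 1 open.
An open branch gives a countermodel: p=true, q=true, r=false, s=true (unmentioned atoms arbitrary); the premises hold there but the conclusion fails.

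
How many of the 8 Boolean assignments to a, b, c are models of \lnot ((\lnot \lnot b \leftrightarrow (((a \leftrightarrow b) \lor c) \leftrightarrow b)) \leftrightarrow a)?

Initial set: {\lnot ((\lnot \lnot b \leftrightarrow (((a \leftrightarrow b) \lor c) \leftrightarrow b)) \leftrightarrow a)}.
\lnot ((\lnot \lnot b \leftrightarrow (((a \leftrightarrow b) \lor c) \leftrightarrow b)) \leftrightarrow a): β-rule — branch into (\lnot \lnot b \leftrightarrow (((a \leftrightarrow b) \lor c) \leftrightarrow b)), \lnot a  //  \lnot (\lnot \lnot b \leftrightarrow (((a \leftrightarrow b) \lor c) \leftrightarrow b)), a.
  branch 1 (add (\lnot \lnot b \leftrightarrow (((a \leftrightarrow b) \lor c) \leftrightarrow b)), \lnot a):
    (\lnot \lnot b \leftrightarrow (((a \leftrightarrow b) \lor c) \leftrightarrow b)): β-rule — branch into \lnot \lnot b, (((a \leftrightarrow b) \lor c) \leftrightarrow b)  //  \lnot \lnot \lnot b, \lnot (((a \leftrightarrow b) \lor c) \leftrightarrow b).
      branch 1.1 (add \lnot \lnot b, (((a \leftrightarrow b) \lor c) \leftrightarrow b)):
        \lnot \lnot b: drop double negation, giving b.
        (((a \leftrightarrow b) \lor c) \leftrightarrow b): β-rule — branch into ((a \leftrightarrow b) \lor c), b  //  \lnot ((a \leftrightarrow b) \lor c), \lnot b.
          branch 1.1.1 (add ((a \leftrightarrow b) \lor c), b):
            ((a \leftrightarrow b) \lor c): β-rule — branch into (a \leftrightarrow b)  //  c.
              branch 1.1.1.1 (add (a \leftrightarrow b)):
                (a \leftrightarrow b): β-rule — branch into a, b  //  \lnot a, \lnot b.
                  branch 1.1.1.1.1 (add a, b):
                    × closes — contains both a and \lnot a.
                  branch 1.1.1.1.2 (add \lnot a, \lnot b):
                    × closes — contains both b and \lnot b.
              branch 1.1.1.2 (add c):
                ○ open, literals {a=false, b=true, c=true}.
          branch 1.1.2 (add \lnot ((a \leftrightarrow b) \lor c), \lnot b):
            × closes — contains both b and \lnot b.
      branch 1.2 (add \lnot \lnot \lnot b, \lnot (((a \leftrightarrow b) \lor c) \leftrightarrow b)):
        \lnot \lnot \lnot b: drop double negation, giving \lnot b.
        \lnot (((a \leftrightarrow b) \lor c) \leftrightarrow b): β-rule — branch into ((a \leftrightarrow b) \lor c), \lnot b  //  \lnot ((a \leftrightarrow b) \lor c), b.
          branch 1.2.1 (add ((a \leftrightarrow b) \lor c), \lnot b):
            ((a \leftrightarrow b) \lor c): β-rule — branch into (a \leftrightarrow b)  //  c.
              branch 1.2.1.1 (add (a \leftrightarrow b)):
                (a \leftrightarrow b): β-rule — branch into a, b  //  \lnot a, \lnot b.
                  branch 1.2.1.1.1 (add a, b):
                    × closes — contains both a and \lnot a.
                  branch 1.2.1.1.2 (add \lnot a, \lnot b):
                    ○ open, literals {a=false, b=false}.
              branch 1.2.1.2 (add c):
                ○ open, literals {a=false, b=false, c=true}.
          branch 1.2.2 (add \lnot ((a \leftrightarrow b) \lor c), b):
            × closes — contains both b and \lnot b.
  branch 2 (add \lnot (\lnot \lnot b \leftrightarrow (((a \leftrightarrow b) \lor c) \leftrightarrow b)), a):
    \lnot (\lnot \lnot b \leftrightarrow (((a \leftrightarrow b) \lor c) \leftrightarrow b)): β-rule — branch into \lnot \lnot b, \lnot (((a \leftrightarrow b) \lor c) \leftrightarrow b)  //  \lnot \lnot \lnot b, (((a \leftrightarrow b) \lor c) \leftrightarrow b).
      branch 2.1 (add \lnot \lnot b, \lnot (((a \leftrightarrow b) \lor c) \leftrightarrow b)):
        \lnot \lnot b: drop double negation, giving b.
        \lnot (((a \leftrightarrow b) \lor c) \leftrightarrow b): β-rule — branch into ((a \leftrightarrow b) \lor c), \lnot b  //  \lnot ((a \leftrightarrow b) \lor c), b.
          branch 2.1.1 (add ((a \leftrightarrow b) \lor c), \lnot b):
            × closes — contains both b and \lnot b.
          branch 2.1.2 (add \lnot ((a \leftrightarrow b) \lor c), b):
            \lnot ((a \leftrightarrow b) \lor c): α-rule — add \lnot (a \leftrightarrow b), \lnot c.
            \lnot (a \leftrightarrow b): β-rule — branch into a, \lnot b  //  \lnot a, b.
              branch 2.1.2.1 (add a, \lnot b):
                × closes — contains both b and \lnot b.
              branch 2.1.2.2 (add \lnot a, b):
                × closes — contains both a and \lnot a.
      branch 2.2 (add \lnot \lnot \lnot b, (((a \leftrightarrow b) \lor c) \leftrightarrow b)):
        \lnot \lnot \lnot b: drop double negation, giving \lnot b.
        (((a \leftrightarrow b) \lor c) \leftrightarrow b): β-rule — branch into ((a \leftrightarrow b) \lor c), b  //  \lnot ((a \leftrightarrow b) \lor c), \lnot b.
          branch 2.2.1 (add ((a \leftrightarrow b) \lor c), b):
            × closes — contains both b and \lnot b.
          branch 2.2.2 (add \lnot ((a \leftrightarrow b) \lor c), \lnot b):
            \lnot ((a \leftrightarrow b) \lor c): α-rule — add \lnot (a \leftrightarrow b), \lnot c.
            \lnot (a \leftrightarrow b): β-rule — branch into a, \lnot b  //  \lnot a, b.
              branch 2.2.2.1 (add a, \lnot b):
                ○ open, literals {a=true, b=false, c=false}.
              branch 2.2.2.2 (add \lnot a, b):
                × closes — contains both a and \lnot a.
10 branches closed, 4 open.
Each open branch fixes some atoms; the unmentioned ones are free. Counting distinct full assignments: branch {a=false, b=true, c=true} (none free) contributes 1 new; branch {a=false, b=false} (c) contributes 2 new; branch {a=false, b=false, c=true} (none free) contributes 0 new; branch {a=true, b=false, c=false} (none free) contributes 1 new. Total: 4.

4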